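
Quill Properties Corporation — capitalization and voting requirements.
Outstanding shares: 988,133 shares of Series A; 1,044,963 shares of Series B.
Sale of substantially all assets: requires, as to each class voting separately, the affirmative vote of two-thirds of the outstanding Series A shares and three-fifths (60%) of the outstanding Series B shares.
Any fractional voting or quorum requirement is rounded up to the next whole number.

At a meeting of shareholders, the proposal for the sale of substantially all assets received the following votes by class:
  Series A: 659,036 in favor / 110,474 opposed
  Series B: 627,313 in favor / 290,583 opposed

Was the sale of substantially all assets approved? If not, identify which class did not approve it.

Series A: 2/3 of 988133 = 658755.33, rounded up to 658756; 658,756 required, 659,036 in favor — approved.
Series B: 3/5 of 1044963 = 626977.80, rounded up to 626978; 626,978 required, 627,313 in favor — approved.

Approved — every class gave the required vote.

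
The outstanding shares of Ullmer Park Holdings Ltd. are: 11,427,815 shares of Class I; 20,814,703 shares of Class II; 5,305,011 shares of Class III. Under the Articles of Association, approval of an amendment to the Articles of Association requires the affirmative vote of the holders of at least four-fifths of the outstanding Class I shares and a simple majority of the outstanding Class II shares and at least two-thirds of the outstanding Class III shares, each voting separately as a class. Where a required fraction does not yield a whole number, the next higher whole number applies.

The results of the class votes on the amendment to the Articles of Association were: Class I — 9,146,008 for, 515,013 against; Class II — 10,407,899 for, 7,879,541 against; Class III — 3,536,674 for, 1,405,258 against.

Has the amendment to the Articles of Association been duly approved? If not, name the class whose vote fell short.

Approved — every class gave the required vote.

Class I: 4/5 of 11427815 = 9142252; 9,142,252 required, 9,146,008 in favor — approved.
Class II: a majority of 20814703 is 10407352; 10,407,352 required, 10,407,899 in favor — approved.
Class III: 2/3 of 5305011 = 3536674; 3,536,674 required, 3,536,674 in favor — approved.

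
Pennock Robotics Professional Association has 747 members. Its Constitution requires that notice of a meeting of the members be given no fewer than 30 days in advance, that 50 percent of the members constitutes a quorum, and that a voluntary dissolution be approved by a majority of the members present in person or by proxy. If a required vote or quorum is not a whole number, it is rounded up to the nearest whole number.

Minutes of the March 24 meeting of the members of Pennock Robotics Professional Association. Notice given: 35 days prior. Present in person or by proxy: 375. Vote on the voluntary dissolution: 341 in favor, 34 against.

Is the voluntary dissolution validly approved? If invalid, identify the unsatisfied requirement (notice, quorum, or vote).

Valid — all requirements satisfied.

Notice: 35 days given; 30 required. Satisfied.
Quorum: 50% of 747 = 373.50, rounded up to 374; 375 present. Satisfied.
Vote: requires a majority of those present (375); a majority of 375 is 188, so 188 needed; 341 in favor. Satisfied.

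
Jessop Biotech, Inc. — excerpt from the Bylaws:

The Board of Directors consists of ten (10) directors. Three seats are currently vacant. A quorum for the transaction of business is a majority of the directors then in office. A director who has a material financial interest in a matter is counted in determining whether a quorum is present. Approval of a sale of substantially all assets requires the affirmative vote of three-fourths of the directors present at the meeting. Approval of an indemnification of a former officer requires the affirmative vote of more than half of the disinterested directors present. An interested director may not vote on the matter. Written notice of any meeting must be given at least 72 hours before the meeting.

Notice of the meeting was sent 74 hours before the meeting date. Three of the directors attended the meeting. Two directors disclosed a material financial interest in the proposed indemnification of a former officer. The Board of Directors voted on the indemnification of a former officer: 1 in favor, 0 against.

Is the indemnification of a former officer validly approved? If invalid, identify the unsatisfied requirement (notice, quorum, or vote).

Notice: 74 hours given; 72 required (74 ≥ 72). Satisfied.
Quorum: 3 present (interested directors count toward quorum); quorum is 4. Not satisfied.
Vote: the indemnification of a former officer requires a majority of the disinterested directors present (3 − 2 = 1). A majority of 1 is 1, so 1 affirmative vote is needed; 1 voted in favor. Satisfied. (Moot — without a quorum no business can be validly transacted.)

Invalid — quorum requirement not satisfied.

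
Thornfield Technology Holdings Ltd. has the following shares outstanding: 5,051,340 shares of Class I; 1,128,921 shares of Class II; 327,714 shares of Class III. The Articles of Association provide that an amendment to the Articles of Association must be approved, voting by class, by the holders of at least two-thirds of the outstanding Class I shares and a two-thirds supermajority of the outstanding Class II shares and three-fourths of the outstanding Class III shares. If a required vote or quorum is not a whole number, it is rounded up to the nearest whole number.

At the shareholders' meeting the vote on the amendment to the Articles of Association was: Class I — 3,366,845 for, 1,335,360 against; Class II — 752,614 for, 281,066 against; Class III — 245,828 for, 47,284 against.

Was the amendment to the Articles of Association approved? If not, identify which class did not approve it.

Not approved — the Class I shares did not give the required vote.

Class I: 2/3 of 5051340 = 3367560; 3,367,560 required, 3,366,845 in favor — not approved.
Class II: 2/3 of 1128921 = 752614; 752,614 required, 752,614 in favor — approved.
Class III: 3/4 of 327714 = 245785.50, rounded up to 245786; 245,786 required, 245,828 in favor — approved.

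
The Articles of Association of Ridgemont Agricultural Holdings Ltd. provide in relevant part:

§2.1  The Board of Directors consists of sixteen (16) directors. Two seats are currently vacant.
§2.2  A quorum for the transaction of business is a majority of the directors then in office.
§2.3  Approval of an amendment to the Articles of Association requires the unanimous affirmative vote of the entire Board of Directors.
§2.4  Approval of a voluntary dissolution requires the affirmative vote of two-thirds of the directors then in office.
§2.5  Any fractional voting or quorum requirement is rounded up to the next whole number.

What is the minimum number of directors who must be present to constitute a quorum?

8

A majority of 14 is 8.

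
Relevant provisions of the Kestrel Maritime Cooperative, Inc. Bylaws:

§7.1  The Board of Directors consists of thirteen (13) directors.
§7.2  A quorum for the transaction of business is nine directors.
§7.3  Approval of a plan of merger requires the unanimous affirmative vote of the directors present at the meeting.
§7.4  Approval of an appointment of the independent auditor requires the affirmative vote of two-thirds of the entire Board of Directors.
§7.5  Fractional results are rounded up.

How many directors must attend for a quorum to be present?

The quorum is fixed at 9.

9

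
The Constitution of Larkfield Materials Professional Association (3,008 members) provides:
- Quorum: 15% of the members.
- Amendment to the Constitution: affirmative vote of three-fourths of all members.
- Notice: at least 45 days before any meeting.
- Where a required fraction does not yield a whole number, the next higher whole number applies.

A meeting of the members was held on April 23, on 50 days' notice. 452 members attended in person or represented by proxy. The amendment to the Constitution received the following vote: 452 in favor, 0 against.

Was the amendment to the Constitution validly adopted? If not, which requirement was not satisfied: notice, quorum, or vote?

Invalid — vote requirement not satisfied.

Notice: 50 days given; 45 required. Satisfied.
Quorum: 15% of 3,008 = 451.20, rounded up to 452; 452 present. Satisfied.
Vote: requires three-fourths of all members (3,008); 3/4 of 3008 = 2256, so 2,256 needed; 452 in favor. Not satisfied.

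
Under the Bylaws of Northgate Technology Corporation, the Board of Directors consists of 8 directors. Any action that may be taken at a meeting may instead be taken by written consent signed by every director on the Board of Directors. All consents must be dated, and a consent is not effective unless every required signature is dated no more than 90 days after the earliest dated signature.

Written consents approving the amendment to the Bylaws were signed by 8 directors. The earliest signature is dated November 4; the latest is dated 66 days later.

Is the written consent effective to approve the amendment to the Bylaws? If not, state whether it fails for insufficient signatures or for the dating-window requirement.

Effective — both the signature and dating-window requirements are satisfied.

Signatures required: the unanimous vote of 8 — unanimous means all 8, so 8 needed; 8 signed. Sufficient.
Dating window: the latest signature is 66 days after the earliest; the limit is 90 days. Within the window.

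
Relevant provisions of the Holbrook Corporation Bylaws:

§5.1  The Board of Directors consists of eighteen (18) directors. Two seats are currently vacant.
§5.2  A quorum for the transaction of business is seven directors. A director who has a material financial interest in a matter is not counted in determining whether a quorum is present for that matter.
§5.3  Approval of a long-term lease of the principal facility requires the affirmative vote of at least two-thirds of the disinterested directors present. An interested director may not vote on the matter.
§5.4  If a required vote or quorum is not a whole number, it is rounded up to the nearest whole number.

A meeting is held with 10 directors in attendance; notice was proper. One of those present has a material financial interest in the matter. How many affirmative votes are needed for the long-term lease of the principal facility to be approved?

The long-term lease of the principal facility requires two-thirds of the disinterested directors present (10 − 1 = 9).
2/3 of 9 = 6.

6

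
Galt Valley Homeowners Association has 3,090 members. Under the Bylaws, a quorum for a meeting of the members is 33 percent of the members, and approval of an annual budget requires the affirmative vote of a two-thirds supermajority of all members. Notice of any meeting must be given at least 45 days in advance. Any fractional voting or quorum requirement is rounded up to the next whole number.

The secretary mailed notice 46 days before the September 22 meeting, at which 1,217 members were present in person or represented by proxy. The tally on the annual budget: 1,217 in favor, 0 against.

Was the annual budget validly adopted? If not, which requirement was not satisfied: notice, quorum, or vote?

Notice: 46 days given; 45 required. Satisfied.
Quorum: 33% of 3,090 = 1,019.70, rounded up to 1,020; 1,217 present. Satisfied.
Vote: requires two-thirds of all members (3,090); 2/3 of 3090 = 2060, so 2,060 needed; 1,217 in favor. Not satisfied.

Invalid — vote requirement not satisfied.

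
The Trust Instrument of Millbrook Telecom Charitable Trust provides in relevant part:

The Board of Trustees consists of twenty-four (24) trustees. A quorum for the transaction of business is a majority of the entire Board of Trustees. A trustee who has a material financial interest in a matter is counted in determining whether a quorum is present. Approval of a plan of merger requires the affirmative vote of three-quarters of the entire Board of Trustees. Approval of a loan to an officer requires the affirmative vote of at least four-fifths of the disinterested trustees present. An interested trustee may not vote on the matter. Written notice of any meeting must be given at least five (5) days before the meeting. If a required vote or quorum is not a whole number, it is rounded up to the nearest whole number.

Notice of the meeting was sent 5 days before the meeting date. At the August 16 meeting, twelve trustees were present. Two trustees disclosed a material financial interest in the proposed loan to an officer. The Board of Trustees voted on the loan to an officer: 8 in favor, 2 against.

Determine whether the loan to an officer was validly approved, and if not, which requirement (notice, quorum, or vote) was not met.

Invalid — quorum requirement not satisfied.

Notice: 5 days given; 5 required (5 ≥ 5). Satisfied.
Quorum: 12 present (interested trustees count toward quorum); quorum is 13. Not satisfied.
Vote: the loan to an officer requires four-fifths of the disinterested trustees present (12 − 2 = 10). 4/5 of 10 = 8, so 8 affirmative votes are needed; 8 voted in favor. Satisfied. (Moot — without a quorum no business can be validly transacted.)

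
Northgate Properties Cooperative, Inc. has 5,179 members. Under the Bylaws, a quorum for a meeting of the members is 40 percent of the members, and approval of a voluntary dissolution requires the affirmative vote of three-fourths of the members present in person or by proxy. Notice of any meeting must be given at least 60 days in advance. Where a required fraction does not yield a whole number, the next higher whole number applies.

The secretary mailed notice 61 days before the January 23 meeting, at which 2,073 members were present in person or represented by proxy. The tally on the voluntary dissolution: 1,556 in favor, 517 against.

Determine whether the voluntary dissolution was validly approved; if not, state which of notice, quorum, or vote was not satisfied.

Notice: 61 days given; 60 required. Satisfied.
Quorum: 40% of 5,179 = 2,071.60, rounded up to 2,072; 2,073 present. Satisfied.
Vote: requires three-fourths of those present (2,073); 3/4 of 2073 = 1554.75, rounded up to 1555, so 1,555 needed; 1,556 in favor. Satisfied.

Valid — all requirements satisfied.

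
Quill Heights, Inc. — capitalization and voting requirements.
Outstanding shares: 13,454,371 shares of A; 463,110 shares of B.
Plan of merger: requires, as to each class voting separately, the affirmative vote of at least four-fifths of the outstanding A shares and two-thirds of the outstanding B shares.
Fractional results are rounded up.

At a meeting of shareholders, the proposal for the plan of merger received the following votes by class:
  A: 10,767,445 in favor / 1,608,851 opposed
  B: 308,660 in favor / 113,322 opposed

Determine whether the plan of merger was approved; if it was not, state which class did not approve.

A: 4/5 of 13454371 = 10763496.80, rounded up to 10763497; 10,763,497 required, 10,767,445 in favor — approved.
B: 2/3 of 463110 = 308740; 308,740 required, 308,660 in favor — not approved.

Not approved — the B shares did not give the required vote.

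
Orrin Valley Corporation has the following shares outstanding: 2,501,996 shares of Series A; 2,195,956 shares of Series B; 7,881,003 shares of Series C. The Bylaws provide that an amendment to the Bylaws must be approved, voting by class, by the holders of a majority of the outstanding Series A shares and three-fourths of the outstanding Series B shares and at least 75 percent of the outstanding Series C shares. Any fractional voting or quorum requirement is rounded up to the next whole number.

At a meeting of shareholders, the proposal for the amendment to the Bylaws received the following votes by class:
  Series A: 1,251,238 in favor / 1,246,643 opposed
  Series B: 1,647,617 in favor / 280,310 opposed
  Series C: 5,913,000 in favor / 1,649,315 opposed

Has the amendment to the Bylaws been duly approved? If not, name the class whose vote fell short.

Approved — every class gave the required vote.

Series A: a majority of 2501996 is 1250999; 1,250,999 required, 1,251,238 in favor — approved.
Series B: 3/4 of 2195956 = 1646967; 1,646,967 required, 1,647,617 in favor — approved.
Series C: 3/4 of 7881003 = 5910752.25, rounded up to 5910753; 5,910,753 required, 5,913,000 in favor — approved.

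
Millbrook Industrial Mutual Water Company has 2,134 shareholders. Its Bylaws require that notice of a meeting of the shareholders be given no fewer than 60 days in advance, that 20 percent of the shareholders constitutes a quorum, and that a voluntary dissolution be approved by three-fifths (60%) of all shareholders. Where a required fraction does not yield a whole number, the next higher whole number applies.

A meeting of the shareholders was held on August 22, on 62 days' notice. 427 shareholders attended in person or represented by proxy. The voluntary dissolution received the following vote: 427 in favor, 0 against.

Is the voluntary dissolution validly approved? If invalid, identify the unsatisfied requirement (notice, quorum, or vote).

Invalid — vote requirement not satisfied.

Notice: 62 days given; 60 required. Satisfied.
Quorum: 20% of 2,134 = 426.80, rounded up to 427; 427 present. Satisfied.
Vote: requires three-fifths of all shareholders (2,134); 3/5 of 2134 = 1280.40, rounded up to 1281, so 1,281 needed; 427 in favor. Not satisfied.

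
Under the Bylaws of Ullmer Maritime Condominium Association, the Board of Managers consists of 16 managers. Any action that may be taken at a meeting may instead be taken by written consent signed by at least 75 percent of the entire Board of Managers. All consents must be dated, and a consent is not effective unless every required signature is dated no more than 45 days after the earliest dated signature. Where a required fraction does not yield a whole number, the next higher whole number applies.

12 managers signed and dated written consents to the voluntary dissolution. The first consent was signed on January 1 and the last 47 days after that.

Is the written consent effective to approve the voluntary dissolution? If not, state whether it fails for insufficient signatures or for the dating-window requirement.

Signatures required: at least 75 percent of 16 — 3/4 of 16 = 12, so 12 needed; 12 signed. Sufficient.
Dating window: the latest signature is 47 days after the earliest; the limit is 45 days. Outside the window.

Not effective — dating-window requirement not satisfied.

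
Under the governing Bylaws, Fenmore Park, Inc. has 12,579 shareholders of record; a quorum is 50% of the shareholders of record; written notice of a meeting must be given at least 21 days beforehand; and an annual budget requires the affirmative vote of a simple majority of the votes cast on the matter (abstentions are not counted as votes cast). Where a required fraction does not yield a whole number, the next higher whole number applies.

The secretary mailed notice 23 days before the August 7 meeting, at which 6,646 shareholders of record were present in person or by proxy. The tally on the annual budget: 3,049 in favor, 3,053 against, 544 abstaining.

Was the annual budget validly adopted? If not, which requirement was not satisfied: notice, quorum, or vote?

Invalid — vote requirement not satisfied.

Notice: 23 days given; 21 required. Satisfied.
Quorum: 50% of 12,579 = 6,289.50, rounded up to 6,290; 6,646 present. Satisfied.
Vote: requires a majority of the votes cast (6,646 − 544 abstaining = 6,102); a majority of 6102 is 3052, so 3,052 needed; 3,049 in favor. Not satisfied.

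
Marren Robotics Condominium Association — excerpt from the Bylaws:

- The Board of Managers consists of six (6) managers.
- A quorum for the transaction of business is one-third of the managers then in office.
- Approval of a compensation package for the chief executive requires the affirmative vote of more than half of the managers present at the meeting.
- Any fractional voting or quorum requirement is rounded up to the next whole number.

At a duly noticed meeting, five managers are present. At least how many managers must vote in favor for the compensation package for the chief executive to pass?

The compensation package for the chief executive requires a majority of the managers present (5).
A majority of 5 is 3.

3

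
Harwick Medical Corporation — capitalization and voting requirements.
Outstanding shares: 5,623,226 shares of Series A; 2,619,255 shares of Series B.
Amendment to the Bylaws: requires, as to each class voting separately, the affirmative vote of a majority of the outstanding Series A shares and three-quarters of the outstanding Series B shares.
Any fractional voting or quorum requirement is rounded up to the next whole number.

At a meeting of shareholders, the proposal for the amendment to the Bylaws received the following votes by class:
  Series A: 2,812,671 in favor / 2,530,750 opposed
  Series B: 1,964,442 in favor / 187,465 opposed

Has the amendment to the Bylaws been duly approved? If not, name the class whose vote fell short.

Approved — every class gave the required vote.

Series A: a majority of 5623226 is 2811614; 2,811,614 required, 2,812,671 in favor — approved.
Series B: 3/4 of 2619255 = 1964441.25, rounded up to 1964442; 1,964,442 required, 1,964,442 in favor — approved.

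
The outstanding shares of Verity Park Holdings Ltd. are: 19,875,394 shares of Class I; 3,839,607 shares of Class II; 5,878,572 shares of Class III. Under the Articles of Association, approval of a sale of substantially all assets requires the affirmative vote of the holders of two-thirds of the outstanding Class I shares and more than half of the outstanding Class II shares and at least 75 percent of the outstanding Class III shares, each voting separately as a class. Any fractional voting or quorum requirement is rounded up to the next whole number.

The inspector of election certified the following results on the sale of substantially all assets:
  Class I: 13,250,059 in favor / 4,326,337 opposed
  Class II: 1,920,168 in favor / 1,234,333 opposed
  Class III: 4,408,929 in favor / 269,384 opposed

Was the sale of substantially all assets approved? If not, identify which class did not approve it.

Class I: 2/3 of 19875394 = 13250262.67, rounded up to 13250263; 13,250,263 required, 13,250,059 in favor — not approved.
Class II: a majority of 3839607 is 1919804; 1,919,804 required, 1,920,168 in favor — approved.
Class III: 3/4 of 5878572 = 4408929; 4,408,929 required, 4,408,929 in favor — approved.

Not approved — the Class I shares did not give the required vote.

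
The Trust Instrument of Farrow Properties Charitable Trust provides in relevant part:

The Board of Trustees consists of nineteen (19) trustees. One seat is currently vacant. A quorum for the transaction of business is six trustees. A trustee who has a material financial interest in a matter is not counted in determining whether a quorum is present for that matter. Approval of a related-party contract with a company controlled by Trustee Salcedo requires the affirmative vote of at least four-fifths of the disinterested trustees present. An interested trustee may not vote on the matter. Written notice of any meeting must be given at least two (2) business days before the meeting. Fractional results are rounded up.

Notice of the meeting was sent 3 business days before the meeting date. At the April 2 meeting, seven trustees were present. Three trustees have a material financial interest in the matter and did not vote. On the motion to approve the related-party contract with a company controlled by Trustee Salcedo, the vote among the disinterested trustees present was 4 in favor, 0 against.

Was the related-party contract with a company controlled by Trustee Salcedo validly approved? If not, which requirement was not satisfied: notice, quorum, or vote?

Notice: 3 business days given; 2 required (3 ≥ 2). Satisfied.
Quorum: 7 present, but the 3 interested trustees do not count, leaving 4. Quorum is 6. Not satisfied.
Vote: the related-party contract with a company controlled by Trustee Salcedo requires four-fifths of the disinterested trustees present (7 − 3 = 4). 4/5 of 4 = 3.20, rounded up to 4, so 4 affirmative votes are needed; 4 voted in favor. Satisfied. (Moot — without a quorum no business can be validly transacted.)

Invalid — quorum requirement not satisfied.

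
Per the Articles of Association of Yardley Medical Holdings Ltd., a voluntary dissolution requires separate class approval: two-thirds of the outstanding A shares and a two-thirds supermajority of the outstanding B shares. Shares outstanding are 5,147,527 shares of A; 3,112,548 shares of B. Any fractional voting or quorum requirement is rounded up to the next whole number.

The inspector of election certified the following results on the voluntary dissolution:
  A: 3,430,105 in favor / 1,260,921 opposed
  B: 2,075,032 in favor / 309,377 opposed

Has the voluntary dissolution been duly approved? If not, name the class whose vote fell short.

Not approved — the A shares did not give the required vote.

A: 2/3 of 5147527 = 3431684.67, rounded up to 3431685; 3,431,685 required, 3,430,105 in favor — not approved.
B: 2/3 of 3112548 = 2075032; 2,075,032 required, 2,075,032 in favor — approved.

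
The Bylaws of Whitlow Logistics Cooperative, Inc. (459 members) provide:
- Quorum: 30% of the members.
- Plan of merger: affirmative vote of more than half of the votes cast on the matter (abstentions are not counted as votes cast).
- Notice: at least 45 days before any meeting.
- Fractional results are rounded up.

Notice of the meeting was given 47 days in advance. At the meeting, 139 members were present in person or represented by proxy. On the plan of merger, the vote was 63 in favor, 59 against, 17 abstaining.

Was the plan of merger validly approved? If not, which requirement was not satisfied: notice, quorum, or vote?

Valid — all requirements satisfied.

Notice: 47 days given; 45 required. Satisfied.
Quorum: 30% of 459 = 137.70, rounded up to 138; 139 present. Satisfied.
Vote: requires a majority of the votes cast (139 − 17 abstaining = 122); a majority of 122 is 62, so 62 needed; 63 in favor. Satisfied.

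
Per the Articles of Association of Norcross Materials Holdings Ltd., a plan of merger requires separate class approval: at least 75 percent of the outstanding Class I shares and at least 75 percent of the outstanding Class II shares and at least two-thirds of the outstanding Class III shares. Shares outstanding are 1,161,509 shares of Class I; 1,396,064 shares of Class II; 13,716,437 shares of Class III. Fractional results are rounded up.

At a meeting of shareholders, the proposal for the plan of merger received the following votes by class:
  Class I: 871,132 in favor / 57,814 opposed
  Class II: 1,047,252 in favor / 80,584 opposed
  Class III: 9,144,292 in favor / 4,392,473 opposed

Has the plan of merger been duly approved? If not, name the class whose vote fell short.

Approved — every class gave the required vote.

Class I: 3/4 of 1161509 = 871131.75, rounded up to 871132; 871,132 required, 871,132 in favor — approved.
Class II: 3/4 of 1396064 = 1047048; 1,047,048 required, 1,047,252 in favor — approved.
Class III: 2/3 of 13716437 = 9144291.33, rounded up to 9144292; 9,144,292 required, 9,144,292 in favor — approved.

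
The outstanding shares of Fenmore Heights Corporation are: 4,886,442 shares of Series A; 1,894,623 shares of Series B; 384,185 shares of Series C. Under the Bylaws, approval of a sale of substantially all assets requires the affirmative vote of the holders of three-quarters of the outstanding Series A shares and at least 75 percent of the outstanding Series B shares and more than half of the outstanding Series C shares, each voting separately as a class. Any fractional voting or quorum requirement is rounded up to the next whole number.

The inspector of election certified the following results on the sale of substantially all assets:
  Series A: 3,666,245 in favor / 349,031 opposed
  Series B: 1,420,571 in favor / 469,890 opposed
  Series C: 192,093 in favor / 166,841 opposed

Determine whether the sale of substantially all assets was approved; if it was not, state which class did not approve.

Series A: 3/4 of 4886442 = 3664831.50, rounded up to 3664832; 3,664,832 required, 3,666,245 in favor — approved.
Series B: 3/4 of 1894623 = 1420967.25, rounded up to 1420968; 1,420,968 required, 1,420,571 in favor — not approved.
Series C: a majority of 384185 is 192093; 192,093 required, 192,093 in favor — approved.

Not approved — the Series B shares did not give the required vote.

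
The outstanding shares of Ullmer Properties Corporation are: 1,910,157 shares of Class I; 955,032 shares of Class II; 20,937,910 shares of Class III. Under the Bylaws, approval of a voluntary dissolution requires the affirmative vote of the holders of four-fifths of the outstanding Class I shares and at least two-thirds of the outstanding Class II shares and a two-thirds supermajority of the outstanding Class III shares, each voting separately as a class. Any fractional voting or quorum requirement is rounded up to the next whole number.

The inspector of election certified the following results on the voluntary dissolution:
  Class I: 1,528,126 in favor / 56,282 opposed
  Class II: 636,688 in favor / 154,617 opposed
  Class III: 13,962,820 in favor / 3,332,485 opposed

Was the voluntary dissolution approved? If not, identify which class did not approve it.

Class I: 4/5 of 1910157 = 1528125.60, rounded up to 1528126; 1,528,126 required, 1,528,126 in favor — approved.
Class II: 2/3 of 955032 = 636688; 636,688 required, 636,688 in favor — approved.
Class III: 2/3 of 20937910 = 13958606.67, rounded up to 13958607; 13,958,607 required, 13,962,820 in favor — approved.

Approved — every class gave the required vote.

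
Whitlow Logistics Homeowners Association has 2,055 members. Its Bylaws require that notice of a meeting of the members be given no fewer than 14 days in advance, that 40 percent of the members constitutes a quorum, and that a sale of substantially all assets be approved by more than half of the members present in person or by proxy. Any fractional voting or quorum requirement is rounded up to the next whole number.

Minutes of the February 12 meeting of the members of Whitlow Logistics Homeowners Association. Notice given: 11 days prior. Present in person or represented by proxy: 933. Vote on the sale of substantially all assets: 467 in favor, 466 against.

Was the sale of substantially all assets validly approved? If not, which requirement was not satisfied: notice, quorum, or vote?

Invalid — notice requirement not satisfied.

Notice: 11 days given; 14 required. Not satisfied.
Quorum: 40% of 2,055 = 822; 933 present. Satisfied.
Vote: requires a majority of those present (933); a majority of 933 is 467, so 467 needed; 467 in favor. Satisfied.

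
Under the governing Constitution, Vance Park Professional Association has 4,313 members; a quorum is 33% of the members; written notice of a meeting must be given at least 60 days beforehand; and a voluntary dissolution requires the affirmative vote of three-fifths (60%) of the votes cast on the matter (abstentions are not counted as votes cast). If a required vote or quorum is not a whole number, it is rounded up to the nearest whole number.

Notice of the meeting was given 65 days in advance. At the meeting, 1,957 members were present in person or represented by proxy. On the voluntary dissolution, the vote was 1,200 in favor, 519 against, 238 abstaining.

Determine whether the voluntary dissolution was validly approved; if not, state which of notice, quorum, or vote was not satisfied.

Notice: 65 days given; 60 required. Satisfied.
Quorum: 33% of 4,313 = 1,423.29, rounded up to 1,424; 1,957 present. Satisfied.
Vote: requires three-fifths of the votes cast (1,957 − 238 abstaining = 1,719); 3/5 of 1719 = 1031.40, rounded up to 1032, so 1,032 needed; 1,200 in favor. Satisfied.

Valid — all requirements satisfied.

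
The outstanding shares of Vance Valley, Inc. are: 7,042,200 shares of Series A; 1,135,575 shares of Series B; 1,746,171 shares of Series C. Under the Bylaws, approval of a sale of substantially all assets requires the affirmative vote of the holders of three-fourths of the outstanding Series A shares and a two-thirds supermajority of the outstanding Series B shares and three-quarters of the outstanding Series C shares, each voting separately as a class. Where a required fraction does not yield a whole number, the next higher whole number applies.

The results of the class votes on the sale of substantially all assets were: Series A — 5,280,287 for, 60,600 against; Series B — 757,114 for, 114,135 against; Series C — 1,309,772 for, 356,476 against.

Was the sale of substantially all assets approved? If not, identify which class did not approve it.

Not approved — the Series A shares did not give the required vote.

Series A: 3/4 of 7042200 = 5281650; 5,281,650 required, 5,280,287 in favor — not approved.
Series B: 2/3 of 1135575 = 757050; 757,050 required, 757,114 in favor — approved.
Series C: 3/4 of 1746171 = 1309628.25, rounded up to 1309629; 1,309,629 required, 1,309,772 in favor — approved.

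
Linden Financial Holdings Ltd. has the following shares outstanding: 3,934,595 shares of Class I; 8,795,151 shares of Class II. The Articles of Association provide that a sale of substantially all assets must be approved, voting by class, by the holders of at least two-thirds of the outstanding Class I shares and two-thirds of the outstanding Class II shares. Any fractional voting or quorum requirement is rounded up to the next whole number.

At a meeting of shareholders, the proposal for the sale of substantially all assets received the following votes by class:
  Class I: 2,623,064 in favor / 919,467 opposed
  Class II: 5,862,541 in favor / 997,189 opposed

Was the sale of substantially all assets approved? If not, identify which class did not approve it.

Class I: 2/3 of 3934595 = 2623063.33, rounded up to 2623064; 2,623,064 required, 2,623,064 in favor — approved.
Class II: 2/3 of 8795151 = 5863434; 5,863,434 required, 5,862,541 in favor — not approved.

Not approved — the Class II shares did not give the required vote.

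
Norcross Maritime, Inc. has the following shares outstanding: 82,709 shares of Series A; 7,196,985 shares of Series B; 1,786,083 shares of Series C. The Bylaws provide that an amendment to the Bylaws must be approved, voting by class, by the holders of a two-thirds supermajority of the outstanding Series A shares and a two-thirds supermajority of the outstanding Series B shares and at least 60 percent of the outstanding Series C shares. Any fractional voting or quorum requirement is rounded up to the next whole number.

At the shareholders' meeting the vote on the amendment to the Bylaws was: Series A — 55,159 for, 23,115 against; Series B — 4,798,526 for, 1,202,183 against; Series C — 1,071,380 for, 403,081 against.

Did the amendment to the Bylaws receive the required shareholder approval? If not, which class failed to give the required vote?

Series A: 2/3 of 82709 = 55139.33, rounded up to 55140; 55,140 required, 55,159 in favor — approved.
Series B: 2/3 of 7196985 = 4797990; 4,797,990 required, 4,798,526 in favor — approved.
Series C: 3/5 of 1786083 = 1071649.80, rounded up to 1071650; 1,071,650 required, 1,071,380 in favor — not approved.

Not approved — the Series C shares did not give the required vote.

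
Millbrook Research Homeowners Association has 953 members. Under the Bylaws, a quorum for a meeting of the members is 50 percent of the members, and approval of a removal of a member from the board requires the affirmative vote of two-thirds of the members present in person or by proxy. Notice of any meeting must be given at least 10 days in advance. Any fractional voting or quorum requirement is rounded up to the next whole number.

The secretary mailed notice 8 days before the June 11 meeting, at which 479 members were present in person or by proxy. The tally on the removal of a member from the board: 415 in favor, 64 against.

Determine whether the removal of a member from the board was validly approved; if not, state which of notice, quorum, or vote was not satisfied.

Notice: 8 days given; 10 required. Not satisfied.
Quorum: 50% of 953 = 476.50, rounded up to 477; 479 present. Satisfied.
Vote: requires two-thirds of those present (479); 2/3 of 479 = 319.33, rounded up to 320, so 320 needed; 415 in favor. Satisfied.

Invalid — notice requirement not satisfied.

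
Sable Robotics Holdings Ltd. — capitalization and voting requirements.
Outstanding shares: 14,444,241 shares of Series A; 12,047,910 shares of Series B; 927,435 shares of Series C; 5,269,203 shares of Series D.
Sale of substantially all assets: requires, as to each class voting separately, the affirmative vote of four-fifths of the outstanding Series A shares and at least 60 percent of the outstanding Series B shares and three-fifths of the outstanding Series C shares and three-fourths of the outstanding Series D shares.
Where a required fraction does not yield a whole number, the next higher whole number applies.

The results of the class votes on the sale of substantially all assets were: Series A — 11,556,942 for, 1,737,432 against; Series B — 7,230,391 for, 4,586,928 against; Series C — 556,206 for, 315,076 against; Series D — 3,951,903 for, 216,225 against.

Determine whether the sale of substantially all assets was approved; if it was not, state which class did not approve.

Series A: 4/5 of 14444241 = 11555392.80, rounded up to 11555393; 11,555,393 required, 11,556,942 in favor — approved.
Series B: 3/5 of 12047910 = 7228746; 7,228,746 required, 7,230,391 in favor — approved.
Series C: 3/5 of 927435 = 556461; 556,461 required, 556,206 in favor — not approved.
Series D: 3/4 of 5269203 = 3951902.25, rounded up to 3951903; 3,951,903 required, 3,951,903 in favor — approved.

Not approved — the Series C shares did not give the required vote.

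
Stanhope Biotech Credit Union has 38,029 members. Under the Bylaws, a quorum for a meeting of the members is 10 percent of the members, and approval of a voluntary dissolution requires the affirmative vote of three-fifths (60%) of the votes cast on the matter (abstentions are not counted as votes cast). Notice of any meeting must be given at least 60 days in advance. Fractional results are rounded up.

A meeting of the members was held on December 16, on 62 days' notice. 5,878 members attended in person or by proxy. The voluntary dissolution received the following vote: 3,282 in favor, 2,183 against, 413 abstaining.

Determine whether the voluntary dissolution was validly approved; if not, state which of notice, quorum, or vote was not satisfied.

Notice: 62 days given; 60 required. Satisfied.
Quorum: 10% of 38,029 = 3,802.90, rounded up to 3,803; 5,878 present. Satisfied.
Vote: requires three-fifths of the votes cast (5,878 − 413 abstaining = 5,465); 3/5 of 5465 = 3279, so 3,279 needed; 3,282 in favor. Satisfied.

Valid — all requirements satisfied.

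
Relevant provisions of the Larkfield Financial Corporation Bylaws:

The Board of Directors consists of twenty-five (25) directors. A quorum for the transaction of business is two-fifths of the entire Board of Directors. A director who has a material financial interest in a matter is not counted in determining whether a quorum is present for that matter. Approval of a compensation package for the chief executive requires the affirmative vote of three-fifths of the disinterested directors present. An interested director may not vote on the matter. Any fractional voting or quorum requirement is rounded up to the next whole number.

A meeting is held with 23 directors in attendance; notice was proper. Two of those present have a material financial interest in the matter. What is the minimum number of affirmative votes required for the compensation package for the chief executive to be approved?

The compensation package for the chief executive requires three-fifths of the disinterested directors present (23 − 2 = 21).
3/5 of 21 = 12.60, rounded up to 13.

13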